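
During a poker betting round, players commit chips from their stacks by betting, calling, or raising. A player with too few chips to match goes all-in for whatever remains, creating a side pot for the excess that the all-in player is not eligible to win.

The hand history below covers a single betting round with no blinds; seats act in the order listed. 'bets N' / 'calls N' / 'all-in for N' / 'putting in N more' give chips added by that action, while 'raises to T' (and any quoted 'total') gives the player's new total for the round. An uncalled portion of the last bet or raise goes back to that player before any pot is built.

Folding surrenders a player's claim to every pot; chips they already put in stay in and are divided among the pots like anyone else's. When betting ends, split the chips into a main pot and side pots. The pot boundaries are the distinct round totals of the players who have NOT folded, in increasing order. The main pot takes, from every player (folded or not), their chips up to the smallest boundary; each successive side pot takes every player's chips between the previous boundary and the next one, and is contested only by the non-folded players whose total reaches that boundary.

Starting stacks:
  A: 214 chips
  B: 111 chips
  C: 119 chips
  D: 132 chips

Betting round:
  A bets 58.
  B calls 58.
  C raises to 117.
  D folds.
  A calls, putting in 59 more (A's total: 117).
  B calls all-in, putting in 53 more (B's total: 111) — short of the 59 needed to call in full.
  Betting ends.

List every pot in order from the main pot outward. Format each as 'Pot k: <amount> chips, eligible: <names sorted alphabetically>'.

Pot 1: 333 chips, eligible: A, B, C
Pot 2: 12 chips, eligible: A, C

Derivation:
Contributions: A=117, B=111, C=117
Folded: D
Pot levels (distinct totals of non-folded players): 111, 117
Layer 1-111: 111 each from A, B, C = 111*3 = 333 chips; eligible A, B, C
Layer 112-117: 6 each from A, C = 6*2 = 12 chips; eligible A, C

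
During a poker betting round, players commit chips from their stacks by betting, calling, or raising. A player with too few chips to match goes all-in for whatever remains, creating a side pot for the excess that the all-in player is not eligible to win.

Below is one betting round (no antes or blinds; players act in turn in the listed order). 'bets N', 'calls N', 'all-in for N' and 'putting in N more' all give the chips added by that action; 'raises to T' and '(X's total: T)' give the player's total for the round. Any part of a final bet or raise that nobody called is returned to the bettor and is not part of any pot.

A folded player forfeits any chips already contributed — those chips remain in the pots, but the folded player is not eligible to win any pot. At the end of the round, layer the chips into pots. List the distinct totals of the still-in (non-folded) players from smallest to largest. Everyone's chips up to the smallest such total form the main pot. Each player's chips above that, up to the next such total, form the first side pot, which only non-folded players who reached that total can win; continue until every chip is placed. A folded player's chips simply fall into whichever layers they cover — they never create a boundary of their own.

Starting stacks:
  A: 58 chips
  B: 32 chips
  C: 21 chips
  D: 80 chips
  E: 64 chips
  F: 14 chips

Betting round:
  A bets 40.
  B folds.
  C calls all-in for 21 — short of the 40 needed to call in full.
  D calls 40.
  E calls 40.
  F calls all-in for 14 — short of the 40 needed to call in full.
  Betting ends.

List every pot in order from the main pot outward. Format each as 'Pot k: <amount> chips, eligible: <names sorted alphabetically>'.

Contributions: A=40, C=21, D=40, E=40, F=14
Folded: B
Pot levels (distinct totals of non-folded players): 14, 21, 40
Layer 1-14: 14 each from A, C, D, E, F = 14*5 = 70 chips; eligible A, C, D, E, F
Layer 15-21: 7 each from A, C, D, E = 7*4 = 28 chips; eligible A, C, D, E
Layer 22-40: 19 each from A, D, E = 19*3 = 57 chips; eligible A, D, E

Pot 1: 70 chips, eligible: A, C, D, E, F
Pot 2: 28 chips, eligible: A, C, D, E
Pot 3: 57 chips, eligible: A, D, E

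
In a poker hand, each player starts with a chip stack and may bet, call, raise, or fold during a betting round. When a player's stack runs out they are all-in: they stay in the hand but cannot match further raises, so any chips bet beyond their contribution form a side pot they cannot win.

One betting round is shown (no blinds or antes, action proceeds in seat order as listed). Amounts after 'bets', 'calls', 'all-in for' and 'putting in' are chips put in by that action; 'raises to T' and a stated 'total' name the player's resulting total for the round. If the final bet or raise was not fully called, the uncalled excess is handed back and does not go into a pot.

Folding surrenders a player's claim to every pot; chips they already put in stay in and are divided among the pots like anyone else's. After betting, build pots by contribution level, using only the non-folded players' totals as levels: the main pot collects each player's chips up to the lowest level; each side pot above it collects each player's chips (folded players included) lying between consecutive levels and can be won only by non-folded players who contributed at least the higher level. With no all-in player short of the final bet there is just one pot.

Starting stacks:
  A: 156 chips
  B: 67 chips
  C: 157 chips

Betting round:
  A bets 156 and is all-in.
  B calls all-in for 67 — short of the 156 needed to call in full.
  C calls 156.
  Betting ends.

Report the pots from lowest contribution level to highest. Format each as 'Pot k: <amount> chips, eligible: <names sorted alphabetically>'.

Contributions: A=156, B=67, C=156
Pot levels (distinct totals of non-folded players): 67, 156
Layer 1-67: 67 each from A, B, C = 67*3 = 201 chips; eligible A, B, C
Layer 68-156: 89 each from A, C = 89*2 = 178 chips; eligible A, C

Pot 1: 201 chips, eligible: A, B, C
Pot 2: 178 chips, eligible: A, C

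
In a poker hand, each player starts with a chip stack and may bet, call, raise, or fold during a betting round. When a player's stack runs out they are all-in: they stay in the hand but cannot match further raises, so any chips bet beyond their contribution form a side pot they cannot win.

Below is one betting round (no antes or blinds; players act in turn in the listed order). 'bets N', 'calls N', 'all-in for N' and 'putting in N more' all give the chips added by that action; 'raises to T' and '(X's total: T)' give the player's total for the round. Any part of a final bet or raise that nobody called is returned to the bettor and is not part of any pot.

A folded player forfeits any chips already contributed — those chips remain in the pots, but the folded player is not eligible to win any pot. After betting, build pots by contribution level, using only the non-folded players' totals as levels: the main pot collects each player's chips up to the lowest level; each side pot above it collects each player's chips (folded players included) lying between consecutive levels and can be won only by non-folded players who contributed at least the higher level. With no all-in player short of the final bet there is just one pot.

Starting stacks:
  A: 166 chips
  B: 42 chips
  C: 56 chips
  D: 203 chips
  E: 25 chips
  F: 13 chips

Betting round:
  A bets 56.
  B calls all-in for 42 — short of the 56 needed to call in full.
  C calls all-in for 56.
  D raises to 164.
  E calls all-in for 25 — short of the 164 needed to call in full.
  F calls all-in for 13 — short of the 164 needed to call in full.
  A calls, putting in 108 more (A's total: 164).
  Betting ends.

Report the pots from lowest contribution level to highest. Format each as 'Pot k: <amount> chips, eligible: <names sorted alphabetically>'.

Contributions: A=164, B=42, C=56, D=164, E=25, F=13
Pot levels (distinct totals of non-folded players): 13, 25, 42, 56, 164
Layer 1-13: 13 each from A, B, C, D, E, F = 13*6 = 78 chips; eligible A, B, C, D, E, F
Layer 14-25: 12 each from A, B, C, D, E = 12*5 = 60 chips; eligible A, B, C, D, E
Layer 26-42: 17 each from A, B, C, D = 17*4 = 68 chips; eligible A, B, C, D
Layer 43-56: 14 each from A, C, D = 14*3 = 42 chips; eligible A, C, D
Layer 57-164: 108 each from A, D = 108*2 = 216 chips; eligible A, D

Pot 1: 78 chips, eligible: A, B, C, D, E, F
Pot 2: 60 chips, eligible: A, B, C, D, E
Pot 3: 68 chips, eligible: A, B, C, D
Pot 4: 42 chips, eligible: A, C, D
Pot 5: 216 chips, eligible: A, D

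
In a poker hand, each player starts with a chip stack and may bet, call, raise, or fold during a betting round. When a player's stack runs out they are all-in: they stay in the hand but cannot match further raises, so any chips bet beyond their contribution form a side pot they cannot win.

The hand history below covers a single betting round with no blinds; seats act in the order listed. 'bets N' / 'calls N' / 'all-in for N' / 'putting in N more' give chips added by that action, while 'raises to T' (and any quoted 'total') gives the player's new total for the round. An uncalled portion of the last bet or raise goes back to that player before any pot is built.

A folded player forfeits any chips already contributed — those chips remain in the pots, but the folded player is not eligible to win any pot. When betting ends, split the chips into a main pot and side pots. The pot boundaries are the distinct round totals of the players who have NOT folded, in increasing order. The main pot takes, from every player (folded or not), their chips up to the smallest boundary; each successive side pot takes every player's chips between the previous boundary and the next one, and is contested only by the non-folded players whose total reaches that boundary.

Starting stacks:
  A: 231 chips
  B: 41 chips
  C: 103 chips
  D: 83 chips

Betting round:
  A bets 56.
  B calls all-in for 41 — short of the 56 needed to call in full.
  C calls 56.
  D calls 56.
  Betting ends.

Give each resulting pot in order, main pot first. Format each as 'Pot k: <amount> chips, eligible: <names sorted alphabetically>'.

Contributions: A=56, B=41, C=56, D=56
Pot levels (distinct totals of non-folded players): 41, 56
Layer 1-41: 41 each from A, B, C, D = 41*4 = 164 chips; eligible A, B, C, D
Layer 42-56: 15 each from A, C, D = 15*3 = 45 chips; eligible A, C, D

Pot 1: 164 chips, eligible: A, B, C, D
Pot 2: 45 chips, eligible: A, C, D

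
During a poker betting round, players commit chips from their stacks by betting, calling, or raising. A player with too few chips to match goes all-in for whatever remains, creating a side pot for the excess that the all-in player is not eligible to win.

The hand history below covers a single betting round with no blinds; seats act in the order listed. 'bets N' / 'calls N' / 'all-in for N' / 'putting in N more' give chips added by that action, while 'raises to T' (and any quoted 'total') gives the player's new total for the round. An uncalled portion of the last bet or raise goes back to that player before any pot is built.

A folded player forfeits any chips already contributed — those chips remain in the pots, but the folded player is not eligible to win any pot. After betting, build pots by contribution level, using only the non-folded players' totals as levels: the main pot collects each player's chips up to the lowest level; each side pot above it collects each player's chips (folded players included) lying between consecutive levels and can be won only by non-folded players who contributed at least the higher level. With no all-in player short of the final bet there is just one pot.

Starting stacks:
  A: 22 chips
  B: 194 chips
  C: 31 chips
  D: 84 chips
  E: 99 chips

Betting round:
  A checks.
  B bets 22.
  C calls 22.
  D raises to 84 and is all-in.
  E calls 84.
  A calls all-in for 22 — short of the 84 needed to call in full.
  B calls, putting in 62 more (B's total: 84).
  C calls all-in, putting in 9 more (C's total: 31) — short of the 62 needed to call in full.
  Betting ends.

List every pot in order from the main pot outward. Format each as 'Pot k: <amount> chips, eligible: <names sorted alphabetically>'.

Pot 1: 110 chips, eligible: A, B, C, D, E
Pot 2: 36 chips, eligible: B, C, D, E
Pot 3: 159 chips, eligible: B, D, E

Derivation:
Contributions: A=22, B=84, C=31, D=84, E=84
Pot levels (distinct totals of non-folded players): 22, 31, 84
Layer 1-22: 22 each from A, B, C, D, E = 22*5 = 110 chips; eligible A, B, C, D, E
Layer 23-31: 9 each from B, C, D, E = 9*4 = 36 chips; eligible B, C, D, E
Layer 32-84: 53 each from B, D, E = 53*3 = 159 chips; eligible B, D, E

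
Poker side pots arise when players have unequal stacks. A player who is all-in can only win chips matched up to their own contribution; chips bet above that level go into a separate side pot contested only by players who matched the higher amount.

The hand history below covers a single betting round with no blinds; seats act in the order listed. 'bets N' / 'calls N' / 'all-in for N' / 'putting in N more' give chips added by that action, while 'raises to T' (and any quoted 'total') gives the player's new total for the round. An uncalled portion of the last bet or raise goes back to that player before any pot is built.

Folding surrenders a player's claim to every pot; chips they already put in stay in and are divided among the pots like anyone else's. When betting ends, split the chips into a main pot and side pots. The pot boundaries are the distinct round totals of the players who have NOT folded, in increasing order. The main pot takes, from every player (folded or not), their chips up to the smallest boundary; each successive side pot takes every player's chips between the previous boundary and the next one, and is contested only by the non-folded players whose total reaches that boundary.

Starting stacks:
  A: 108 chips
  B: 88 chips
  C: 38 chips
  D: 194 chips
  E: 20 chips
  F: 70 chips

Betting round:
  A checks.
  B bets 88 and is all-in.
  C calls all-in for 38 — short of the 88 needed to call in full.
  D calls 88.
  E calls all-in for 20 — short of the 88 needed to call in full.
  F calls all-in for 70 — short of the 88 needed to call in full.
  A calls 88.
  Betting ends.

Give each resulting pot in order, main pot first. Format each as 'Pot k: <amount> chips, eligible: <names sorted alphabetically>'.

Contributions: A=88, B=88, C=38, D=88, E=20, F=70
Pot levels (distinct totals of non-folded players): 20, 38, 70, 88
Layer 1-20: 20 each from A, B, C, D, E, F = 20*6 = 120 chips; eligible A, B, C, D, E, F
Layer 21-38: 18 each from A, B, C, D, F = 18*5 = 90 chips; eligible A, B, C, D, F
Layer 39-70: 32 each from A, B, D, F = 32*4 = 128 chips; eligible A, B, D, F
Layer 71-88: 18 each from A, B, D = 18*3 = 54 chips; eligible A, B, D

Pot 1: 120 chips, eligible: A, B, C, D, E, F
Pot 2: 90 chips, eligible: A, B, C, D, F
Pot 3: 128 chips, eligible: A, B, D, F
Pot 4: 54 chips, eligible: A, B, D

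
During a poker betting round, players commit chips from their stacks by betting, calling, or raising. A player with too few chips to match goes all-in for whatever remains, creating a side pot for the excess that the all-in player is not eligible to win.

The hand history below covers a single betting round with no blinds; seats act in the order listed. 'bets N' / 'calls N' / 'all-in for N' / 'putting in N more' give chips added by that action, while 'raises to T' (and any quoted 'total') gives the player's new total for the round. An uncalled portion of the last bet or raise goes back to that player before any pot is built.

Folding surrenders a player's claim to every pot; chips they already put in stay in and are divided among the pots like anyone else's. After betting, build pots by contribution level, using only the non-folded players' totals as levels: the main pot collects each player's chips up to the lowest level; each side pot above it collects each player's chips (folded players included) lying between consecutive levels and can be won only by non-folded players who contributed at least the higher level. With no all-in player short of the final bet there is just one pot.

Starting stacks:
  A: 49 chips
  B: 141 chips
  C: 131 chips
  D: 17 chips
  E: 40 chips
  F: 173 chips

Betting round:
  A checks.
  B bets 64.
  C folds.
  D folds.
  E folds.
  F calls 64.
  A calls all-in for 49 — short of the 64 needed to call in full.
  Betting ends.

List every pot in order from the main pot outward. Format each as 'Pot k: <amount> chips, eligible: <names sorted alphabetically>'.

Pot 1: 147 chips, eligible: A, B, F
Pot 2: 30 chips, eligible: B, F

Derivation:
Contributions: A=49, B=64, F=64
Folded: C, D, E
Pot levels (distinct totals of non-folded players): 49, 64
Layer 1-49: 49 each from A, B, F = 49*3 = 147 chips; eligible A, B, F
Layer 50-64: 15 each from B, F = 15*2 = 30 chips; eligible B, F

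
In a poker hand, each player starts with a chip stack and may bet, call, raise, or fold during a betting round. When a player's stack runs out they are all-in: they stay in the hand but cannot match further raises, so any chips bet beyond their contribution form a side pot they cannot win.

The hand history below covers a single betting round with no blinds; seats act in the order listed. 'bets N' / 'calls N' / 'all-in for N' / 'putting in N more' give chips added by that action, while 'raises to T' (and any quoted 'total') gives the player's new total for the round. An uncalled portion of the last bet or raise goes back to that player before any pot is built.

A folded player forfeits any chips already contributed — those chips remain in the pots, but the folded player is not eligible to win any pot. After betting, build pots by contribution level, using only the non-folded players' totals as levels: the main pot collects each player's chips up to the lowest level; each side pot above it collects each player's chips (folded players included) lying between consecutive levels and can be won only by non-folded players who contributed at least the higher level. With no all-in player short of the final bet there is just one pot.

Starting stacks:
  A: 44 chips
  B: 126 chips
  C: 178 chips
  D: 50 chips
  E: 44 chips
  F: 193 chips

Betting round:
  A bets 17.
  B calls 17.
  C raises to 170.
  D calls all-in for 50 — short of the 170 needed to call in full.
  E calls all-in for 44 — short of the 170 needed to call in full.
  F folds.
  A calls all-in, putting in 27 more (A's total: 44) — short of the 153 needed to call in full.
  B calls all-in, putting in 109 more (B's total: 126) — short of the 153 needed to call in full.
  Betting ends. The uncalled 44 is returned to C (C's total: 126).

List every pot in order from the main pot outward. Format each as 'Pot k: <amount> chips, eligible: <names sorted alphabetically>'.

Pot 1: 220 chips, eligible: A, B, C, D, E
Pot 2: 18 chips, eligible: B, C, D
Pot 3: 152 chips, eligible: B, C

Derivation:
Contributions (after 44 returned to C): A=44, B=126, C=126, D=50, E=44
Folded: F
Pot levels (distinct totals of non-folded players): 44, 50, 126
Layer 1-44: 44 each from A, B, C, D, E = 44*5 = 220 chips; eligible A, B, C, D, E
Layer 45-50: 6 each from B, C, D = 6*3 = 18 chips; eligible B, C, D
Layer 51-126: 76 each from B, C = 76*2 = 152 chips; eligible B, C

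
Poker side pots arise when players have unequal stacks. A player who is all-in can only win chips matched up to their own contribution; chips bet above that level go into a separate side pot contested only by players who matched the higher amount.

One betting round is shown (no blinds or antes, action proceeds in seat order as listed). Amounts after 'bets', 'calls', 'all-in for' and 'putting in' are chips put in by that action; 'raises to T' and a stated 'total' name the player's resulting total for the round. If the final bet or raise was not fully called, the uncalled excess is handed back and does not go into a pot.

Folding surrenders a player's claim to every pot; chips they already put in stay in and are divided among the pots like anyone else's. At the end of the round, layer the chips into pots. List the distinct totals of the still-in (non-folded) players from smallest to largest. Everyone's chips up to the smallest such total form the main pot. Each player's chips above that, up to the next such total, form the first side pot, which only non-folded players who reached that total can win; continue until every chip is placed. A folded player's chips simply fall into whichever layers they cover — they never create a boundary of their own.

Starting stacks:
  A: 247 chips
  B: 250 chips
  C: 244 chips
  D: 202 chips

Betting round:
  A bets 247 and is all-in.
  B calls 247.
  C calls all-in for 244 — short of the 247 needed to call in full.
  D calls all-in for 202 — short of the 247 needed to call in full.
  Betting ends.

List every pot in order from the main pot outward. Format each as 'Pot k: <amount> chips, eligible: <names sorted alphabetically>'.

Contributions: A=247, B=247, C=244, D=202
Pot levels (distinct totals of non-folded players): 202, 244, 247
Layer 1-202: 202 each from A, B, C, D = 202*4 = 808 chips; eligible A, B, C, D
Layer 203-244: 42 each from A, B, C = 42*3 = 126 chips; eligible A, B, C
Layer 245-247: 3 each from A, B = 3*2 = 6 chips; eligible A, B

Pot 1: 808 chips, eligible: A, B, C, D
Pot 2: 126 chips, eligible: A, B, C
Pot 3: 6 chips, eligible: A, B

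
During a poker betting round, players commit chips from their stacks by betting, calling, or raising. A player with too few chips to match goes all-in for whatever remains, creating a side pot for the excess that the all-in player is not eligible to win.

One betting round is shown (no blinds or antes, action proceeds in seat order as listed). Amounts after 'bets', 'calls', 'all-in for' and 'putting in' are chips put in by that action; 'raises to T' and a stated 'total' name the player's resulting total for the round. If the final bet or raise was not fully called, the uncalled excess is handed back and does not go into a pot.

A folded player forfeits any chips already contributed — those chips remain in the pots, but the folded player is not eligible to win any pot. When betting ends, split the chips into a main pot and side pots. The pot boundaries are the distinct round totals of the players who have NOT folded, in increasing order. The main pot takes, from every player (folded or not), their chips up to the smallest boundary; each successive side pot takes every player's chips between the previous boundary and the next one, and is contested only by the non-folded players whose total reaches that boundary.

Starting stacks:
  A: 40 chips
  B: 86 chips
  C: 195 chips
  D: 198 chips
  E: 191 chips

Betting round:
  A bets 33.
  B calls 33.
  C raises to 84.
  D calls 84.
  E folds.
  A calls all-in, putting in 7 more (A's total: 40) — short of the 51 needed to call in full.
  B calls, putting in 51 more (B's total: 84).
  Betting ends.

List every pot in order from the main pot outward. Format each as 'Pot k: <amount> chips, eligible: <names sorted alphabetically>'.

Pot 1: 160 chips, eligible: A, B, C, D
Pot 2: 132 chips, eligible: B, C, D

Derivation:
Contributions: A=40, B=84, C=84, D=84
Folded: E
Pot levels (distinct totals of non-folded players): 40, 84
Layer 1-40: 40 each from A, B, C, D = 40*4 = 160 chips; eligible A, B, C, D
Layer 41-84: 44 each from B, C, D = 44*3 = 132 chips; eligible B, C, D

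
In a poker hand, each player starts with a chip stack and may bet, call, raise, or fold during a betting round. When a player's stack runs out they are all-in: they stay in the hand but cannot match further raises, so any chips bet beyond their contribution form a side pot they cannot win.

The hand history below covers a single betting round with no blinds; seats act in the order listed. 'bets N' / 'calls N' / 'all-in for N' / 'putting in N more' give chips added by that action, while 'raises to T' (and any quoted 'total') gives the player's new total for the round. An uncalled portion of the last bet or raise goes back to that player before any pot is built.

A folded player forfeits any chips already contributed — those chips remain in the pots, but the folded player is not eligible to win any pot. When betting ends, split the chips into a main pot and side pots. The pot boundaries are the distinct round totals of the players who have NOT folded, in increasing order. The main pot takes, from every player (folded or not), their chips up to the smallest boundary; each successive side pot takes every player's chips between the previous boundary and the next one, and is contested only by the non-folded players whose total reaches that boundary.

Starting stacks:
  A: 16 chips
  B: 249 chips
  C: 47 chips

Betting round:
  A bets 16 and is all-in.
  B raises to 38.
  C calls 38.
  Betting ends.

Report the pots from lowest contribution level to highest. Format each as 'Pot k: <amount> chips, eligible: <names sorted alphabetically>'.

Contributions: A=16, B=38, C=38
Pot levels (distinct totals of non-folded players): 16, 38
Layer 1-16: 16 each from A, B, C = 16*3 = 48 chips; eligible A, B, C
Layer 17-38: 22 each from B, C = 22*2 = 44 chips; eligible B, C

Pot 1: 48 chips, eligible: A, B, C
Pot 2: 44 chips, eligible: B, C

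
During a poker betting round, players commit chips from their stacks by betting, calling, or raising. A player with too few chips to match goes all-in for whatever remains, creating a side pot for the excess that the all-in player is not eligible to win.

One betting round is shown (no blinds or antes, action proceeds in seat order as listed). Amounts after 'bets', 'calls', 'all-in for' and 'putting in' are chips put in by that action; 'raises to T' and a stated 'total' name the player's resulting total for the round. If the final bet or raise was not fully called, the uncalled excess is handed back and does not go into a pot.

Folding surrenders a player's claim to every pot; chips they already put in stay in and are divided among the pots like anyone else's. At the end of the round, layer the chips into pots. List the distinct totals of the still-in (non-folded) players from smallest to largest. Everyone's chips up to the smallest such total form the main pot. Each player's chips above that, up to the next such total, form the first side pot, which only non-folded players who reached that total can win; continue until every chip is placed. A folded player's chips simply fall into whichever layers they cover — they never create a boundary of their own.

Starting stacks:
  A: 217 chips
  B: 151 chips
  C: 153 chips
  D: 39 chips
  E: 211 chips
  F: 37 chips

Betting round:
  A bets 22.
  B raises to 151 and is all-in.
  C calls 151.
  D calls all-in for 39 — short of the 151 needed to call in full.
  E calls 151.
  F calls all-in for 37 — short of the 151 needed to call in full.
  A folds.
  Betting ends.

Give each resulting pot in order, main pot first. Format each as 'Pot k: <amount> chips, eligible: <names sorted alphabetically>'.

Pot 1: 207 chips, eligible: B, C, D, E, F
Pot 2: 8 chips, eligible: B, C, D, E
Pot 3: 336 chips, eligible: B, C, E

Derivation:
Contributions: A=22, B=151, C=151, D=39, E=151, F=37
Folded: A
Pot levels (distinct totals of non-folded players): 37, 39, 151
Layer 1-37: A 22 + B 37 + C 37 + D 37 + E 37 + F 37 = 207 chips; eligible B, C, D, E, F
Layer 38-39: 2 each from B, C, D, E = 2*4 = 8 chips; eligible B, C, D, E
Layer 40-151: 112 each from B, C, E = 112*3 = 336 chips; eligible B, C, E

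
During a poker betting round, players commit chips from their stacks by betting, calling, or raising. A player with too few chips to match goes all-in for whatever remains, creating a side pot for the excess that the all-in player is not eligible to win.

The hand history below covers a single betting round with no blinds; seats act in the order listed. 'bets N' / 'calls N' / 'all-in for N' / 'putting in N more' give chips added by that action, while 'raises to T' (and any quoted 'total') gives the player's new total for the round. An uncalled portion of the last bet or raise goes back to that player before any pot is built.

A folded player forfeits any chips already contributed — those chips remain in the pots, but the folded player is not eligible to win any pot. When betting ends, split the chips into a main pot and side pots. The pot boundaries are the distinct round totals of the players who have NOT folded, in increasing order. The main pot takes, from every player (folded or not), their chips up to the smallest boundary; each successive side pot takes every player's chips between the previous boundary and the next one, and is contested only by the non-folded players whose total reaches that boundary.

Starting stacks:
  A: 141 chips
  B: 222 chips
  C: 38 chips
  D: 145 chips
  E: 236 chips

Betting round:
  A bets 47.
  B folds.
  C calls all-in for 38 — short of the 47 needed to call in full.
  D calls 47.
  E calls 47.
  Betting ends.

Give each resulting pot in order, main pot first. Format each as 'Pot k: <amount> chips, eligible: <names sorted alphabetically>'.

Pot 1: 152 chips, eligible: A, C, D, E
Pot 2: 27 chips, eligible: A, D, E

Derivation:
Contributions: A=47, C=38, D=47, E=47
Folded: B
Pot levels (distinct totals of non-folded players): 38, 47
Layer 1-38: 38 each from A, C, D, E = 38*4 = 152 chips; eligible A, C, D, E
Layer 39-47: 9 each from A, D, E = 9*3 = 27 chips; eligible A, D, E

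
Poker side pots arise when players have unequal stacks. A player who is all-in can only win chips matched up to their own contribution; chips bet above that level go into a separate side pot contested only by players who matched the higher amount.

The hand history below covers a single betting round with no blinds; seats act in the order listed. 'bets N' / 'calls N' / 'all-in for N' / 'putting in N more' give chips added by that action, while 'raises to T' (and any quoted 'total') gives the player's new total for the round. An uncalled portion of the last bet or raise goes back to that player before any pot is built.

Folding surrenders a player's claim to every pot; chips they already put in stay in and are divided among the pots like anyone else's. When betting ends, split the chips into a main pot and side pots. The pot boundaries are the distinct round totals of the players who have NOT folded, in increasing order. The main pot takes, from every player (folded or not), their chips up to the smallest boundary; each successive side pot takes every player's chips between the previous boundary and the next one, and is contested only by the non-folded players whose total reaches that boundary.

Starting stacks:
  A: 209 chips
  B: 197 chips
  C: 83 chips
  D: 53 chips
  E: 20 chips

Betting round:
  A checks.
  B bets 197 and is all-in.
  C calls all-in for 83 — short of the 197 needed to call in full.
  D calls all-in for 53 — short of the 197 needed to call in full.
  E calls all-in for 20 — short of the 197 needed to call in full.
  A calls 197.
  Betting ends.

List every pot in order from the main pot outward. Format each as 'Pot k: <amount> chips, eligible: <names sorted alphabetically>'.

Pot 1: 100 chips, eligible: A, B, C, D, E
Pot 2: 132 chips, eligible: A, B, C, D
Pot 3: 90 chips, eligible: A, B, C
Pot 4: 228 chips, eligible: A, B

Derivation:
Contributions: A=197, B=197, C=83, D=53, E=20
Pot levels (distinct totals of non-folded players): 20, 53, 83, 197
Layer 1-20: 20 each from A, B, C, D, E = 20*5 = 100 chips; eligible A, B, C, D, E
Layer 21-53: 33 each from A, B, C, D = 33*4 = 132 chips; eligible A, B, C, D
Layer 54-83: 30 each from A, B, C = 30*3 = 90 chips; eligible A, B, C
Layer 84-197: 114 each from A, B = 114*2 = 228 chips; eligible A, B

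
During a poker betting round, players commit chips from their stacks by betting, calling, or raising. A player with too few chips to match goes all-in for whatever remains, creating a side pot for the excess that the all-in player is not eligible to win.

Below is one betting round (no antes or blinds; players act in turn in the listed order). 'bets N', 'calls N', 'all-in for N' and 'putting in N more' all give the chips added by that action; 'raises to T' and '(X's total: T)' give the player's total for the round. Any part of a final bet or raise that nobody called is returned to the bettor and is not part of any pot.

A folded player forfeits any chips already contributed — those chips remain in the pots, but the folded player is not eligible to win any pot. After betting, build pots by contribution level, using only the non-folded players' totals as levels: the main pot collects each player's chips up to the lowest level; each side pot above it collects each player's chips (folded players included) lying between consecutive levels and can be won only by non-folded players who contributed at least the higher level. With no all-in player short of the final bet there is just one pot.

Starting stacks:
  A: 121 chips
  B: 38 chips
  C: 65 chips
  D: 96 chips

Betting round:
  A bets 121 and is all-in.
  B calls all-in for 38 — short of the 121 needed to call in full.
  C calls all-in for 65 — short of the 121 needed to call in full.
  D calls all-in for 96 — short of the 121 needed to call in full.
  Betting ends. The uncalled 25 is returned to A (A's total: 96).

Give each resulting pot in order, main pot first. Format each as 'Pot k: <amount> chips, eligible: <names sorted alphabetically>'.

Contributions (after 25 returned to A): A=96, B=38, C=65, D=96
Pot levels (distinct totals of non-folded players): 38, 65, 96
Layer 1-38: 38 each from A, B, C, D = 38*4 = 152 chips; eligible A, B, C, D
Layer 39-65: 27 each from A, C, D = 27*3 = 81 chips; eligible A, C, D
Layer 66-96: 31 each from A, D = 31*2 = 62 chips; eligible A, D

Pot 1: 152 chips, eligible: A, B, C, D
Pot 2: 81 chips, eligible: A, C, D
Pot 3: 62 chips, eligible: A, D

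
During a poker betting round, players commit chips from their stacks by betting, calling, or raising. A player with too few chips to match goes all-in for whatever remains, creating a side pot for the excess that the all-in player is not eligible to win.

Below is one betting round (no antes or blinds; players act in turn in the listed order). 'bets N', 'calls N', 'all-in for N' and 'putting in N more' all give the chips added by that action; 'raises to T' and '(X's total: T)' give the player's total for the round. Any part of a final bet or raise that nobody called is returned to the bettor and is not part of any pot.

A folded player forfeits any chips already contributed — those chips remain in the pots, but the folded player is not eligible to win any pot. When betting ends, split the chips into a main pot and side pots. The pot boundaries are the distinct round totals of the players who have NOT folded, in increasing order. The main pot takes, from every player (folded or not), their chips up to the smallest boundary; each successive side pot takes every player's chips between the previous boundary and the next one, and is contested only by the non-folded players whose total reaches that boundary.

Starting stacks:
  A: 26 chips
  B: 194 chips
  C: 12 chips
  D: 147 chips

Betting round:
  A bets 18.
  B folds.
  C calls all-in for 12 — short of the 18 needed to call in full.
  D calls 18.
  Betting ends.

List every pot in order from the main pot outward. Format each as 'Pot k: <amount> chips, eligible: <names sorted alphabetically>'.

Contributions: A=18, C=12, D=18
Folded: B
Pot levels (distinct totals of non-folded players): 12, 18
Layer 1-12: 12 each from A, C, D = 12*3 = 36 chips; eligible A, C, D
Layer 13-18: 6 each from A, D = 6*2 = 12 chips; eligible A, D

Pot 1: 36 chips, eligible: A, C, D
Pot 2: 12 chips, eligible: A, D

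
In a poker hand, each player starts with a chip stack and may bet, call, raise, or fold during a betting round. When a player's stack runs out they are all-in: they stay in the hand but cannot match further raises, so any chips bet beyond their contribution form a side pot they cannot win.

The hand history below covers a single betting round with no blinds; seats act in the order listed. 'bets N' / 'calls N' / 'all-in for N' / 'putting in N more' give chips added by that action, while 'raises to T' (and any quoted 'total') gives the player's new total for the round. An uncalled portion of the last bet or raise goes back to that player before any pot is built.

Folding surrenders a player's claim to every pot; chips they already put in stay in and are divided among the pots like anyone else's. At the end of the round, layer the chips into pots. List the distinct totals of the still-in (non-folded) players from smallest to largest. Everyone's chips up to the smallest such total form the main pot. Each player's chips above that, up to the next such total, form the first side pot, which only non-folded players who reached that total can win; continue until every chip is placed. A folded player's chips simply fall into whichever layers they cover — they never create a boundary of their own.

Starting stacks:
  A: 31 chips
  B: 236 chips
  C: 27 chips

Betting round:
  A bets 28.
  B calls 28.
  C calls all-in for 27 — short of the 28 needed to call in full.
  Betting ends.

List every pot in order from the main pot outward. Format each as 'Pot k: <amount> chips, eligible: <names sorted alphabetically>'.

Contributions: A=28, B=28, C=27
Pot levels (distinct totals of non-folded players): 27, 28
Layer 1-27: 27 each from A, B, C = 27*3 = 81 chips; eligible A, B, C
Layer 28-28: 1 each from A, B = 1*2 = 2 chips; eligible A, B

Pot 1: 81 chips, eligible: A, B, C
Pot 2: 2 chips, eligible: A, B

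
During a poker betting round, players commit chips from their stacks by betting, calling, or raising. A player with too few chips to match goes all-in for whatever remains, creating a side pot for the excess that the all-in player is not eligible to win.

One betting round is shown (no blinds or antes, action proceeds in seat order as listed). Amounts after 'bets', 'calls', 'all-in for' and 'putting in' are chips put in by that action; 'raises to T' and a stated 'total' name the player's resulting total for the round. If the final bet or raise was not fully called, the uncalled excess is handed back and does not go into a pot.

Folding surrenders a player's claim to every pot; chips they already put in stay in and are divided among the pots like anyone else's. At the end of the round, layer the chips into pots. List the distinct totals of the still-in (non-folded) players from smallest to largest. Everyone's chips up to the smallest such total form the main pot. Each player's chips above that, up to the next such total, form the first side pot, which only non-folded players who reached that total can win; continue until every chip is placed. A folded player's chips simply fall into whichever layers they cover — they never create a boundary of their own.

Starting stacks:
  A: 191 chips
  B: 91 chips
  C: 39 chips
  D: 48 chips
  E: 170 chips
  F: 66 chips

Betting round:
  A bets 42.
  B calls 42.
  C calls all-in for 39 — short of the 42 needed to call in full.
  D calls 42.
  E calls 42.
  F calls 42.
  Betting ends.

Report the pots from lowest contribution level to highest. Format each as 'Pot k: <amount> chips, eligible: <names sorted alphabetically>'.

Contributions: A=42, B=42, C=39, D=42, E=42, F=42
Pot levels (distinct totals of non-folded players): 39, 42
Layer 1-39: 39 each from A, B, C, D, E, F = 39*6 = 234 chips; eligible A, B, C, D, E, F
Layer 40-42: 3 each from A, B, D, E, F = 3*5 = 15 chips; eligible A, B, D, E, F

Pot 1: 234 chips, eligible: A, B, C, D, E, F
Pot 2: 15 chips, eligible: A, B, D, E, F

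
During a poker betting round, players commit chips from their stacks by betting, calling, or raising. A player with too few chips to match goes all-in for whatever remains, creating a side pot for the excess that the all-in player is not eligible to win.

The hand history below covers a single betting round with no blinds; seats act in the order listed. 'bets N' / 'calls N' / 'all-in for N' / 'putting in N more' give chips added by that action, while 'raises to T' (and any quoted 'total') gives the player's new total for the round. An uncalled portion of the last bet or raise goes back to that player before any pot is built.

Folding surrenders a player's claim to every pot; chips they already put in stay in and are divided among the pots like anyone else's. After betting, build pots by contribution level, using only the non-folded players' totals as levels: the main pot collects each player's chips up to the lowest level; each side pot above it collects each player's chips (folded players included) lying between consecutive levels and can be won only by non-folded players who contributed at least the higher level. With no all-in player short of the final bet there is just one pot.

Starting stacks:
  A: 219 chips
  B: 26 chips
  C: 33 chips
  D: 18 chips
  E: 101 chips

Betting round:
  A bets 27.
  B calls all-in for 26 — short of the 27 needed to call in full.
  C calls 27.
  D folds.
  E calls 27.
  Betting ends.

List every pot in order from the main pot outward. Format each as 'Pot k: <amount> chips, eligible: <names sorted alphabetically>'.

Pot 1: 104 chips, eligible: A, B, C, E
Pot 2: 3 chips, eligible: A, C, E

Derivation:
Contributions: A=27, B=26, C=27, E=27
Folded: D
Pot levels (distinct totals of non-folded players): 26, 27
Layer 1-26: 26 each from A, B, C, E = 26*4 = 104 chips; eligible A, B, C, E
Layer 27-27: 1 each from A, C, E = 1*3 = 3 chips; eligible A, C, E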